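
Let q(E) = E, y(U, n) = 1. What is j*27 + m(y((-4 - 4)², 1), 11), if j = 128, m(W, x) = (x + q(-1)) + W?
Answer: 3467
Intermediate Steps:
m(W, x) = -1 + W + x (m(W, x) = (x - 1) + W = (-1 + x) + W = -1 + W + x)
j*27 + m(y((-4 - 4)², 1), 11) = 128*27 + (-1 + 1 + 11) = 3456 + 11 = 3467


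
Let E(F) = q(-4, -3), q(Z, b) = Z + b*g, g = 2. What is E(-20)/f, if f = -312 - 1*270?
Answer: 5/291 ≈ 0.017182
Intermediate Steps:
q(Z, b) = Z + 2*b (q(Z, b) = Z + b*2 = Z + 2*b)
E(F) = -10 (E(F) = -4 + 2*(-3) = -4 - 6 = -10)
f = -582 (f = -312 - 270 = -582)
E(-20)/f = -10/(-582) = -10*(-1/582) = 5/291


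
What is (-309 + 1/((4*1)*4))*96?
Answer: -29658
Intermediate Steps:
(-309 + 1/((4*1)*4))*96 = (-309 + 1/(4*4))*96 = (-309 + 1/16)*96 = -4943/16*96 = -29658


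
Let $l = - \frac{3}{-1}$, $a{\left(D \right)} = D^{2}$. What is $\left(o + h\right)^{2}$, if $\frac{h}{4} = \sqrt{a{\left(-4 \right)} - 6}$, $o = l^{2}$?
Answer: $241 + 72 \sqrt{10} \approx 468.68$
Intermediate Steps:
$l = 3$ ($l = \left(-3\right) \left(-1\right) = 3$)
$o = 9$ ($o = 3^{2} = 9$)
$h = 4 \sqrt{10}$ ($h = 4 \sqrt{\left(-4\right)^{2} - 6} = 4 \sqrt{16 - 6} = 4 \sqrt{10} \approx 12.649$)
$\left(o + h\right)^{2} = \left(9 + 4 \sqrt{10}\right)^{2}$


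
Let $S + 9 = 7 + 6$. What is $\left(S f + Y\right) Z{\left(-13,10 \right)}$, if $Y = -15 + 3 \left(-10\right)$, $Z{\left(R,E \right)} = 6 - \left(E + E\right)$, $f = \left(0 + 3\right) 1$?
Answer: $462$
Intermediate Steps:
$S = 4$ ($S = -9 + \left(7 + 6\right) = -9 + 13 = 4$)
$f = 3$ ($f = 3 \cdot 1 = 3$)
$Z{\left(R,E \right)} = 6 - 2 E$
$Y = -45$ ($Y = -15 - 30 = -45$)
$\left(S f + Y\right) Z{\left(-13,10 \right)} = \left(4 \cdot 3 - 45\right) \left(6 - 20\right) = \left(12 - 45\right) \left(6 - 20\right) = \left(-33\right) \left(-14\right) = 462$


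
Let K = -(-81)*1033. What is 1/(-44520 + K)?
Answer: 1/39153 ≈ 2.5541e-5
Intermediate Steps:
K = 83673 (K = -1*(-83673) = 83673)
1/(-44520 + K) = 1/(-44520 + 83673) = 1/39153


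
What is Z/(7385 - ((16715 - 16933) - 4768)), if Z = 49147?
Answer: 49147/12371 ≈ 3.9728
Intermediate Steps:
Z/(7385 - ((16715 - 16933) - 4768)) = 49147/(7385 - ((16715 - 16933) - 4768)) = 49147/(7385 - (-218 - 4768)) = 49147/(7385 - 1*(-4986)) = 49147/(7385 + 4986) = 49147/12371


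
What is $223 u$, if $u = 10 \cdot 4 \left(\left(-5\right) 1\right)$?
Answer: $-44600$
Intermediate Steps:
$u = -200$ ($u = 40 \left(-5\right) = -200$)
$223 u = 223 \left(-200\right) = -44600$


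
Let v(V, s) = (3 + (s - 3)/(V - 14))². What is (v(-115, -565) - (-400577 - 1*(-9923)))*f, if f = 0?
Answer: 0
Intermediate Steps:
v(V, s) = (3 + (-3 + s)/(-14 + V))²
(v(-115, -565) - (-400577 - 1*(-9923)))*f = ((-45 - 565 + 3*(-115))²/(-14 - 115)² - (-400577 - 1*(-9923)))*0 = ((-45 - 565 - 345)²/(-129)² - (-400577 + 9923))*0 = ((1/16641)*(-955)² - 1*(-390654))*0 = ((1/16641)*912025 + 390654)*0 = (912025/16641 + 390654)*0 = (6501785239/16641)*0 = 0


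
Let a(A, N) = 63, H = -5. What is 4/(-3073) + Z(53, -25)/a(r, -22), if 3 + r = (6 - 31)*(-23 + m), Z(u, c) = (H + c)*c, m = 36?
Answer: 109738/9219 ≈ 11.903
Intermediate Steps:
Z(u, c) = c*(-5 + c) (Z(u, c) = (-5 + c)*c = c*(-5 + c))
r = -328 (r = -3 + (6 - 31)*(-23 + 36) = -3 - 25*13 = -3 - 325 = -328)
4/(-3073) + Z(53, -25)/a(r, -22) = 4/(-3073) - 25*(-5 - 25)/63 = 4*(-1/3073) - 25*(-30)*(1/63) = -4/3073 + 750*(1/63) = -4/3073 + 250/21 = 109738/9219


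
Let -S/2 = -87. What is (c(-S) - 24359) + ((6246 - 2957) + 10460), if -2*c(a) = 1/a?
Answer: -3692279/348 ≈ -10610.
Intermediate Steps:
S = 174 (S = -2*(-87) = 174)
c(a) = -1/(2*a)
(c(-S) - 24359) + ((6246 - 2957) + 10460) = (-1/(2*((-1*174))) - 24359) + ((6246 - 2957) + 10460) = (-1/2/(-174) - 24359) + (3289 + 10460) = (-1/2*(-1/174) - 24359) + 13749 = (1/348 - 24359) + 13749 = -8476931/348 + 13749 = -3692279/348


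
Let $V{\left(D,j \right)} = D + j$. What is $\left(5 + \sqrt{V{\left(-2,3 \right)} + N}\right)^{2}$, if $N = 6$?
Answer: $\left(5 + \sqrt{7}\right)^{2} \approx 58.458$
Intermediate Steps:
$\left(5 + \sqrt{V{\left(-2,3 \right)} + N}\right)^{2} = \left(5 + \sqrt{\left(-2 + 3\right) + 6}\right)^{2} = \left(5 + \sqrt{1 + 6}\right)^{2} = \left(5 + \sqrt{7}\right)^{2}$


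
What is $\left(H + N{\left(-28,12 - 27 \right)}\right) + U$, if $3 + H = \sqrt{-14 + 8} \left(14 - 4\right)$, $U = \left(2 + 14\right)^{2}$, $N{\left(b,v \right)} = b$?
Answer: $225 + 10 i \sqrt{6} \approx 225.0 + 24.495 i$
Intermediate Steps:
$U = 256$ ($U = 16^{2} = 256$)
$H = -3 + 10 i \sqrt{6}$ ($H = -3 + \sqrt{-14 + 8} \left(14 - 4\right) = -3 + \sqrt{-6} \cdot 10 = -3 + i \sqrt{6} \cdot 10 = -3 + 10 i \sqrt{6} \approx -3.0 + 24.495 i$)
$\left(H + N{\left(-28,12 - 27 \right)}\right) + U = \left(\left(-3 + 10 i \sqrt{6}\right) - 28\right) + 256 = \left(-31 + 10 i \sqrt{6}\right) + 256 = 225 + 10 i \sqrt{6}$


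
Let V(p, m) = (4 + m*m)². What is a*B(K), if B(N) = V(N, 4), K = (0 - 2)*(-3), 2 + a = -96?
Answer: -39200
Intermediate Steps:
a = -98 (a = -2 - 96 = -98)
V(p, m) = (4 + m²)²
K = 6 (K = -2*(-3) = 6)
B(N) = 400 (B(N) = (4 + 4²)² = (4 + 16)² = 20² = 400)
a*B(K) = -98*400 = -39200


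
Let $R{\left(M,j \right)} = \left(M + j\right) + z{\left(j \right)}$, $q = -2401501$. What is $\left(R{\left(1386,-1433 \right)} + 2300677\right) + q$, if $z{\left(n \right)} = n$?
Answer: $-102304$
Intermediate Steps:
$R{\left(M,j \right)} = M + 2 j$ ($R{\left(M,j \right)} = \left(M + j\right) + j = M + 2 j$)
$\left(R{\left(1386,-1433 \right)} + 2300677\right) + q = \left(\left(1386 + 2 \left(-1433\right)\right) + 2300677\right) - 2401501 = \left(\left(1386 - 2866\right) + 2300677\right) - 2401501 = \left(-1480 + 2300677\right) - 2401501 = 2299197 - 2401501 = -102304$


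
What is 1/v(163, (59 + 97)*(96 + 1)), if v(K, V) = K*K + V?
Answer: 1/41701 ≈ 2.3980e-5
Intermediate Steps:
v(K, V) = V + K**2 (v(K, V) = K**2 + V = V + K**2)
1/v(163, (59 + 97)*(96 + 1)) = 1/((59 + 97)*(96 + 1) + 163**2) = 1/(156*97 + 26569) = 1/(15132 + 26569) = 1/41701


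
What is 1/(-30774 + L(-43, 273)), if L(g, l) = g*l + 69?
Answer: -1/42444 ≈ -2.3560e-5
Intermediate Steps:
L(g, l) = 69 + g*l
1/(-30774 + L(-43, 273)) = 1/(-30774 + (69 - 43*273)) = 1/(-30774 + (69 - 11739)) = 1/(-30774 - 11670) = 1/(-42444) = -1/42444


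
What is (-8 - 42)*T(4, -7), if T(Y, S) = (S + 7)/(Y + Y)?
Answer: 0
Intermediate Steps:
T(Y, S) = (7 + S)/(2*Y) (T(Y, S) = (7 + S)/((2*Y)) = (7 + S)*(1/(2*Y)) = (7 + S)/(2*Y))
(-8 - 42)*T(4, -7) = (-8 - 42)*((½)*(7 - 7)/4) = -25*0/4 = -50*0 = 0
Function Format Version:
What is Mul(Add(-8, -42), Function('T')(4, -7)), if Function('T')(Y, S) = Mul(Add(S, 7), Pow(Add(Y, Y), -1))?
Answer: 0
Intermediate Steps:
Function('T')(Y, S) = Mul(Rational(1, 2), Pow(Y, -1), Add(7, S)) (Function('T')(Y, S) = Mul(Add(7, S), Pow(Mul(2, Y), -1)) = Mul(Add(7, S), Mul(Rational(1, 2), Pow(Y, -1))) = Mul(Rational(1, 2), Pow(Y, -1), Add(7, S)))
Mul(Add(-8, -42), Function('T')(4, -7)) = Mul(Add(-8, -42), Mul(Rational(1, 2), Pow(4, -1), Add(7, -7))) = Mul(-50, Mul(Rational(1, 2), Rational(1, 4), 0)) = Mul(-50, 0) = 0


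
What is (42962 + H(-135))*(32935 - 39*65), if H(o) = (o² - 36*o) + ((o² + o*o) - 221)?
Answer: 3109190400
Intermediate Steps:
H(o) = -221 - 36*o + 3*o² (H(o) = (o² - 36*o) + ((o² + o²) - 221) = (o² - 36*o) + (2*o² - 221) = (o² - 36*o) + (-221 + 2*o²) = -221 - 36*o + 3*o²)
(42962 + H(-135))*(32935 - 39*65) = (42962 + (-221 - 36*(-135) + 3*(-135)²))*(32935 - 39*65) = (42962 + (-221 + 4860 + 3*18225))*(32935 - 2535) = (42962 + (-221 + 4860 + 54675))*30400 = (42962 + 59314)*30400 = 102276*30400 = 3109190400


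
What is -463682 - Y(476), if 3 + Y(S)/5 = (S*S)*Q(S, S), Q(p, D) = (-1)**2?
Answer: -1596547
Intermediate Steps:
Q(p, D) = 1
Y(S) = -15 + 5*S**2 (Y(S) = -15 + 5*((S*S)*1) = -15 + 5*(S**2*1) = -15 + 5*S**2)
-463682 - Y(476) = -463682 - (-15 + 5*476**2) = -463682 - (-15 + 5*226576) = -463682 - (-15 + 1132880) = -463682 - 1*1132865 = -463682 - 1132865 = -1596547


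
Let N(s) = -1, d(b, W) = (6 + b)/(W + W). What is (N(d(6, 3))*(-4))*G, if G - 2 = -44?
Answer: -168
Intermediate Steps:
G = -42 (G = 2 - 44 = -42)
d(b, W) = (6 + b)/(2*W) (d(b, W) = (6 + b)/((2*W)) = (6 + b)*(1/(2*W)) = (6 + b)/(2*W))
(N(d(6, 3))*(-4))*G = -1*(-4)*(-42) = 4*(-42) = -168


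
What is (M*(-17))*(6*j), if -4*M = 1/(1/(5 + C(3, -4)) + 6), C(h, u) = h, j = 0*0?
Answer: 0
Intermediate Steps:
j = 0
M = -2/49 (M = -1/(4*(1/(5 + 3) + 6)) = -1/(4*(1/8 + 6)) = -1/(4*(⅛ + 6)) = -1/(4*49/8) = -¼*8/49 = -2/49 ≈ -0.040816)
(M*(-17))*(6*j) = (-2/49*(-17))*(6*0) = (34/49)*0 = 0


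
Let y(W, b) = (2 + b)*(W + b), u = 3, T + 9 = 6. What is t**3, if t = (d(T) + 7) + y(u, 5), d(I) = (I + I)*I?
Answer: 531441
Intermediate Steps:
T = -3 (T = -9 + 6 = -3)
d(I) = 2*I**2 (d(I) = (2*I)*I = 2*I**2)
t = 81 (t = (2*(-3)**2 + 7) + (5**2 + 2*3 + 2*5 + 3*5) = (2*9 + 7) + (25 + 6 + 10 + 15) = (18 + 7) + 56 = 25 + 56 = 81)
t**3 = 81**3 = 531441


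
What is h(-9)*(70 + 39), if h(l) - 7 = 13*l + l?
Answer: -12971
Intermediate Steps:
h(l) = 7 + 14*l (h(l) = 7 + (13*l + l) = 7 + 14*l)
h(-9)*(70 + 39) = (7 + 14*(-9))*(70 + 39) = (7 - 126)*109 = -119*109 = -12971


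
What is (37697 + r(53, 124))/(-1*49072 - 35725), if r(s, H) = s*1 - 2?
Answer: -37748/84797 ≈ -0.44516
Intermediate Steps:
r(s, H) = -2 + s (r(s, H) = s - 2 = -2 + s)
(37697 + r(53, 124))/(-1*49072 - 35725) = (37697 + (-2 + 53))/(-1*49072 - 35725) = (37697 + 51)/(-49072 - 35725) = 37748/(-84797) = 37748*(-1/84797) = -37748/84797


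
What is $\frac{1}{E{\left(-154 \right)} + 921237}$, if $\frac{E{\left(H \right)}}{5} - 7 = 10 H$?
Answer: $\frac{1}{913572} \approx 1.0946 \cdot 10^{-6}$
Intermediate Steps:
$E{\left(H \right)} = 35 + 50 H$ ($E{\left(H \right)} = 35 + 5 \cdot 10 H = 35 + 50 H$)
$\frac{1}{E{\left(-154 \right)} + 921237} = \frac{1}{\left(35 + 50 \left(-154\right)\right) + 921237} = \frac{1}{\left(35 - 7700\right) + 921237} = \frac{1}{-7665 + 921237} = \frac{1}{913572}$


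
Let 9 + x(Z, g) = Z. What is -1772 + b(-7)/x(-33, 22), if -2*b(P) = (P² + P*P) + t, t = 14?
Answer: -5312/3 ≈ -1770.7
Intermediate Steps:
b(P) = -7 - P² (b(P) = -((P² + P*P) + 14)/2 = -((P² + P²) + 14)/2 = -(2*P² + 14)/2 = -(14 + 2*P²)/2 = -7 - P²)
x(Z, g) = -9 + Z
-1772 + b(-7)/x(-33, 22) = -1772 + (-7 - 1*(-7)²)/(-9 - 33) = -1772 + (-7 - 1*49)/(-42) = -1772 + (-7 - 49)*(-1/42) = -1772 - 56*(-1/42) = -1772 + 4/3 = -5312/3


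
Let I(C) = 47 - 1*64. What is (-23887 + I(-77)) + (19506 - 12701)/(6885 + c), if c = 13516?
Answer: -487658699/20401 ≈ -23904.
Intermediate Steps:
I(C) = -17 (I(C) = 47 - 64 = -17)
(-23887 + I(-77)) + (19506 - 12701)/(6885 + c) = (-23887 - 17) + (19506 - 12701)/(6885 + 13516) = -23904 + 6805/20401 = -487658699/20401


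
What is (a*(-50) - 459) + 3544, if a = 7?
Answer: 2735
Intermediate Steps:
(a*(-50) - 459) + 3544 = (7*(-50) - 459) + 3544 = (-350 - 459) + 3544 = -809 + 3544 = 2735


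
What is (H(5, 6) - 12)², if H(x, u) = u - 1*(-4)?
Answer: 4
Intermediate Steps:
H(x, u) = 4 + u (H(x, u) = u + 4 = 4 + u)
(H(5, 6) - 12)² = ((4 + 6) - 12)² = (10 - 12)² = (-2)² = 4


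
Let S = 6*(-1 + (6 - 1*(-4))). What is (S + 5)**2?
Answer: 3481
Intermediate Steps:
S = 54 (S = 6*(-1 + (6 + 4)) = 6*(-1 + 10) = 6*9 = 54)
(S + 5)**2 = (54 + 5)**2 = 59**2 = 3481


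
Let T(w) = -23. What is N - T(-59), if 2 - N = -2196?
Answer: 2221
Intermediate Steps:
N = 2198 (N = 2 - 1*(-2196) = 2 + 2196 = 2198)
N - T(-59) = 2198 - 1*(-23) = 2198 + 23 = 2221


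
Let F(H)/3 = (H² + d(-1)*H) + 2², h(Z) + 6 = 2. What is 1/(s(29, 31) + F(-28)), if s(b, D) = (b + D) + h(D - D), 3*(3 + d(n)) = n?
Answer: 1/2700 ≈ 0.00037037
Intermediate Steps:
d(n) = -3 + n/3
h(Z) = -4 (h(Z) = -6 + 2 = -4)
F(H) = 12 - 10*H + 3*H² (F(H) = 3*((H² + (-3 + (⅓)*(-1))*H) + 2²) = 3*((H² + (-3 - ⅓)*H) + 4) = 3*((H² - 10*H/3) + 4) = 3*(4 + H² - 10*H/3) = 12 - 10*H + 3*H²)
s(b, D) = -4 + D + b (s(b, D) = (b + D) - 4 = (D + b) - 4 = -4 + D + b)
1/(s(29, 31) + F(-28)) = 1/((-4 + 31 + 29) + (12 - 10*(-28) + 3*(-28)²)) = 1/(56 + (12 + 280 + 3*784)) = 1/(56 + (12 + 280 + 2352)) = 1/(56 + 2644) = 1/2700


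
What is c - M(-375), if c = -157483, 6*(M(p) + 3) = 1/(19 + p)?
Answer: -336377279/2136 ≈ -1.5748e+5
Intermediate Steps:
M(p) = -3 + 1/(6*(19 + p))
c - M(-375) = -157483 - (-341 - 18*(-375))/(6*(19 - 375)) = -157483 - (-341 + 6750)/(6*(-356)) = -157483 - (-1)*6409/(6*356) = -157483 - 1*(-6409/2136) = -157483 + 6409/2136 = -336377279/2136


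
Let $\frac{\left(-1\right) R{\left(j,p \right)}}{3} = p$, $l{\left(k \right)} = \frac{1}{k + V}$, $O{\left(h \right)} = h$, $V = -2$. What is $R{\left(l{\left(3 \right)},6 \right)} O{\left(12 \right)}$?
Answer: $-216$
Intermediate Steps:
$l{\left(k \right)} = \frac{1}{-2 + k}$ ($l{\left(k \right)} = \frac{1}{k - 2} = \frac{1}{-2 + k}$)
$R{\left(j,p \right)} = - 3 p$
$R{\left(l{\left(3 \right)},6 \right)} O{\left(12 \right)} = \left(-3\right) 6 \cdot 12 = \left(-18\right) 12 = -216$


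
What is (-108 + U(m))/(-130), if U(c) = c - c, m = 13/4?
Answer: 54/65 ≈ 0.83077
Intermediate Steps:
m = 13/4 (m = 13*(¼) = 13/4 ≈ 3.2500)
U(c) = 0
(-108 + U(m))/(-130) = (-108 + 0)/(-130) = -1/130*(-108) = 54/65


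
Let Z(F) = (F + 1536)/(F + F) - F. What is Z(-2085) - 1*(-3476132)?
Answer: 4834721813/1390 ≈ 3.4782e+6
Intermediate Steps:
Z(F) = -F + (1536 + F)/(2*F) (Z(F) = (1536 + F)/((2*F)) - F = (1536 + F)*(1/(2*F)) - F = (1536 + F)/(2*F) - F = -F + (1536 + F)/(2*F))
Z(-2085) - 1*(-3476132) = (1/2 - 1*(-2085) + 768/(-2085)) - 1*(-3476132) = (1/2 + 2085 + 768*(-1/2085)) + 3476132 = (1/2 + 2085 - 256/695) + 3476132 = 2898333/1390 + 3476132 = 4834721813/1390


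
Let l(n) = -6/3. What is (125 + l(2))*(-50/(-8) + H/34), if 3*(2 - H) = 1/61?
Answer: 3218705/4148 ≈ 775.97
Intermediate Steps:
l(n) = -2 (l(n) = -6*⅓ = -2)
H = 365/183 (H = 2 - ⅓/61 = 2 - ⅓*1/61 = 2 - 1/183 = 365/183 ≈ 1.9945)
(125 + l(2))*(-50/(-8) + H/34) = (125 - 2)*(-50/(-8) + (365/183)/34) = 123*(-50*(-⅛) + (365/183)*(1/34)) = 123*(25/4 + 365/6222) = 123*(78505/12444) = 3218705/4148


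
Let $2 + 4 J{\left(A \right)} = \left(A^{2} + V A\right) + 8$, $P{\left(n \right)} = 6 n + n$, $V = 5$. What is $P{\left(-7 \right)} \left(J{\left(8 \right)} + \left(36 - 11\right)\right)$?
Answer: $- \frac{5145}{2} \approx -2572.5$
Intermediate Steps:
$P{\left(n \right)} = 7 n$
$J{\left(A \right)} = \frac{3}{2} + \frac{A^{2}}{4} + \frac{5 A}{4}$ ($J{\left(A \right)} = - \frac{1}{2} + \frac{\left(A^{2} + 5 A\right) + 8}{4} = - \frac{1}{2} + \frac{8 + A^{2} + 5 A}{4} = - \frac{1}{2} + \left(2 + \frac{A^{2}}{4} + \frac{5 A}{4}\right) = \frac{3}{2} + \frac{A^{2}}{4} + \frac{5 A}{4}$)
$P{\left(-7 \right)} \left(J{\left(8 \right)} + \left(36 - 11\right)\right) = 7 \left(-7\right) \left(\left(\frac{3}{2} + \frac{8^{2}}{4} + \frac{5}{4} \cdot 8\right) + \left(36 - 11\right)\right) = - 49 \left(\left(\frac{3}{2} + \frac{1}{4} \cdot 64 + 10\right) + 25\right) = - 49 \left(\left(\frac{3}{2} + 16 + 10\right) + 25\right) = - 49 \left(\frac{55}{2} + 25\right) = \left(-49\right) \frac{105}{2} = - \frac{5145}{2}$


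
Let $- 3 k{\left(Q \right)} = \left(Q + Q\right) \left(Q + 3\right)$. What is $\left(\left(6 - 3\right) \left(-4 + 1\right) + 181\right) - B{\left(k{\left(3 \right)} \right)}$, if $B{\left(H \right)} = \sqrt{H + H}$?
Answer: $172 - 2 i \sqrt{6} \approx 172.0 - 4.899 i$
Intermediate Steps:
$k{\left(Q \right)} = - \frac{2 Q \left(3 + Q\right)}{3}$ ($k{\left(Q \right)} = - \frac{\left(Q + Q\right) \left(Q + 3\right)}{3} = - \frac{2 Q \left(3 + Q\right)}{3}$)
$B{\left(H \right)} = \sqrt{2} \sqrt{H}$ ($B{\left(H \right)} = \sqrt{2 H} = \sqrt{2} \sqrt{H}$)
$\left(\left(6 - 3\right) \left(-4 + 1\right) + 181\right) - B{\left(k{\left(3 \right)} \right)} = \left(\left(6 - 3\right) \left(-4 + 1\right) + 181\right) - \sqrt{2} \sqrt{\left(- \frac{2}{3}\right) 3 \left(3 + 3\right)} = \left(\left(6 - 3\right) \left(-3\right) + 181\right) - \sqrt{2} \sqrt{\left(- \frac{2}{3}\right) 3 \cdot 6} = \left(3 \left(-3\right) + 181\right) - \sqrt{2} \sqrt{-12} = \left(-9 + 181\right) - \sqrt{2} \cdot 2 i \sqrt{3} = 172 - 2 i \sqrt{6}$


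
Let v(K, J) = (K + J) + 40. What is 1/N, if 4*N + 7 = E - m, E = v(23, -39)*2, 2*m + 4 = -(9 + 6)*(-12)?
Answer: -4/47 ≈ -0.085106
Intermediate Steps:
v(K, J) = 40 + J + K (v(K, J) = (J + K) + 40 = 40 + J + K)
m = 88 (m = -2 + (-(9 + 6)*(-12))/2 = -2 + (-1*15*(-12))/2 = -2 + (-15*(-12))/2 = -2 + (1/2)*180 = -2 + 90 = 88)
E = 48 (E = (40 - 39 + 23)*2 = 24*2 = 48)
N = -47/4 (N = -7/4 + (48 - 1*88)/4 = -7/4 + (48 - 88)/4 = -7/4 + (1/4)*(-40) = -7/4 - 10 = -47/4 ≈ -11.750)
1/N = 1/(-47/4) = -4/47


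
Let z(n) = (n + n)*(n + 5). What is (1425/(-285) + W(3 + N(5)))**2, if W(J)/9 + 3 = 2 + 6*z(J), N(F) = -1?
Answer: 2244004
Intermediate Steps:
z(n) = 2*n*(5 + n) (z(n) = (2*n)*(5 + n) = 2*n*(5 + n))
W(J) = -9 + 108*J*(5 + J) (W(J) = -27 + 9*(2 + 6*(2*J*(5 + J))) = -27 + 9*(2 + 12*J*(5 + J)) = -27 + (18 + 108*J*(5 + J)) = -9 + 108*J*(5 + J))
(1425/(-285) + W(3 + N(5)))**2 = (1425/(-285) + (-9 + 108*(3 - 1)*(5 + (3 - 1))))**2 = (1425*(-1/285) + (-9 + 108*2*(5 + 2)))**2 = (-5 + (-9 + 108*2*7))**2 = (-5 + (-9 + 1512))**2 = (-5 + 1503)**2 = 1498**2 = 2244004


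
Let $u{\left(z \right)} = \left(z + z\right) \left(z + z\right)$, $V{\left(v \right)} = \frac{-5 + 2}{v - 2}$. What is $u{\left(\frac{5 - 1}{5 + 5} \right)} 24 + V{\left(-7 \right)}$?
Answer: $\frac{1177}{75} \approx 15.693$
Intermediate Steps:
$V{\left(v \right)} = - \frac{3}{-2 + v}$
$u{\left(z \right)} = 4 z^{2}$ ($u{\left(z \right)} = 2 z 2 z = 4 z^{2}$)
$u{\left(\frac{5 - 1}{5 + 5} \right)} 24 + V{\left(-7 \right)} = 4 \left(\frac{5 - 1}{5 + 5}\right)^{2} \cdot 24 - \frac{3}{-2 - 7} = 4 \left(\frac{4}{10}\right)^{2} \cdot 24 - \frac{3}{-9} = 4 \left(4 \cdot \frac{1}{10}\right)^{2} \cdot 24 - - \frac{1}{3} = 4 \left(\frac{2}{5}\right)^{2} \cdot 24 + \frac{1}{3} = 4 \cdot \frac{4}{25} \cdot 24 + \frac{1}{3} = \frac{16}{25} \cdot 24 + \frac{1}{3} = \frac{384}{25} + \frac{1}{3} = \frac{1177}{75}$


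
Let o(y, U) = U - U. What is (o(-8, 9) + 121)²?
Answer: 14641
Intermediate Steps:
o(y, U) = 0
(o(-8, 9) + 121)² = (0 + 121)² = 121² = 14641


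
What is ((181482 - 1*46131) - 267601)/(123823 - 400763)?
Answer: 13225/27694 ≈ 0.47754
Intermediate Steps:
((181482 - 1*46131) - 267601)/(123823 - 400763) = ((181482 - 46131) - 267601)/(-276940) = (135351 - 267601)*(-1/276940) = -132250*(-1/276940) = 13225/27694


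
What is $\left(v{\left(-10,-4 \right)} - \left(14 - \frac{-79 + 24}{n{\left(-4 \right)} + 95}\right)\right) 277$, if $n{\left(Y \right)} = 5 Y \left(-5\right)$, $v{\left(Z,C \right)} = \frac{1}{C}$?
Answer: $- \frac{627959}{156} \approx -4025.4$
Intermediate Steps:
$n{\left(Y \right)} = - 25 Y$
$\left(v{\left(-10,-4 \right)} - \left(14 - \frac{-79 + 24}{n{\left(-4 \right)} + 95}\right)\right) 277 = \left(\frac{1}{-4} - \left(14 - \frac{-79 + 24}{\left(-25\right) \left(-4\right) + 95}\right)\right) 277 = \left(- \frac{1}{4} - \left(14 + \frac{55}{100 + 95}\right)\right) 277 = \left(- \frac{1}{4} - \left(14 + \frac{55}{195}\right)\right) 277 = \left(- \frac{1}{4} - \frac{557}{39}\right) 277 = \left(- \frac{2267}{156}\right) 277 = - \frac{627959}{156}$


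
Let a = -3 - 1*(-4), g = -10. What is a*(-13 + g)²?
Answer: 529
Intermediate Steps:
a = 1 (a = -3 + 4 = 1)
a*(-13 + g)² = 1*(-13 - 10)² = 1*(-23)² = 1*529 = 529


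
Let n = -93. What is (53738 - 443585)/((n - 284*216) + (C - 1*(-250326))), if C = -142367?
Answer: -389847/46522 ≈ -8.3798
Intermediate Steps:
(53738 - 443585)/((n - 284*216) + (C - 1*(-250326))) = (53738 - 443585)/((-93 - 284*216) + (-142367 - 1*(-250326))) = -389847/((-93 - 61344) + (-142367 + 250326)) = -389847/(-61437 + 107959) = -389847/46522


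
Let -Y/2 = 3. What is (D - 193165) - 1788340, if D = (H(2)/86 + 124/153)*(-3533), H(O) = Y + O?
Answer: -13054078253/6579 ≈ -1.9842e+6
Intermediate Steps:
Y = -6 (Y = -2*3 = -6)
H(O) = -6 + O
D = -17756858/6579 (D = ((-6 + 2)/86 + 124/153)*(-3533) = (-4*1/86 + 124*(1/153))*(-3533) = (-2/43 + 124/153)*(-3533) = (5026/6579)*(-3533) = -17756858/6579 ≈ -2699.0)
(D - 193165) - 1788340 = (-17756858/6579 - 193165) - 1788340 = -1288589393/6579 - 1788340 = -13054078253/6579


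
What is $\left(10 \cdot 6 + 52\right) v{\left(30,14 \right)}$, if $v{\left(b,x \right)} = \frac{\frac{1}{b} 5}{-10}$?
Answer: $- \frac{28}{15} \approx -1.8667$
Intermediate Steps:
$v{\left(b,x \right)} = - \frac{1}{2 b}$ ($v{\left(b,x \right)} = \frac{5}{b} \left(- \frac{1}{10}\right) = - \frac{1}{2 b}$)
$\left(10 \cdot 6 + 52\right) v{\left(30,14 \right)} = \left(10 \cdot 6 + 52\right) \left(- \frac{1}{2 \cdot 30}\right) = \left(60 + 52\right) \left(\left(- \frac{1}{2}\right) \frac{1}{30}\right) = 112 \left(- \frac{1}{60}\right) = - \frac{28}{15}$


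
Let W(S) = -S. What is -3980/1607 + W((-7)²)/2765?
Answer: -1583349/634765 ≈ -2.4944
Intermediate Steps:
-3980/1607 + W((-7)²)/2765 = -3980/1607 - 1*(-7)²/2765 = -3980*1/1607 - 1*49*(1/2765) = -3980/1607 - 49*1/2765 = -3980/1607 - 7/395 = -1583349/634765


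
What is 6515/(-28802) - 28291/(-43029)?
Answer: 534503447/1239321258 ≈ 0.43129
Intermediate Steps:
6515/(-28802) - 28291/(-43029) = 6515*(-1/28802) - 28291*(-1/43029) = -6515/28802 + 28291/43029 = 534503447/1239321258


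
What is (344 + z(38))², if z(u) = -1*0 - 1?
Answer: 117649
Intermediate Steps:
z(u) = -1 (z(u) = 0 - 1 = -1)
(344 + z(38))² = (344 - 1)² = 343² = 117649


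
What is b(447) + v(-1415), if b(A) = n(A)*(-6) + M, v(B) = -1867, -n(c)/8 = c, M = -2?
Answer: 19587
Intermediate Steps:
n(c) = -8*c
b(A) = -2 + 48*A (b(A) = -8*A*(-6) - 2 = 48*A - 2 = -2 + 48*A)
b(447) + v(-1415) = (-2 + 48*447) - 1867 = (-2 + 21456) - 1867 = 21454 - 1867 = 19587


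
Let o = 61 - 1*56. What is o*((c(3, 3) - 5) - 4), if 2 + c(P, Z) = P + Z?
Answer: -25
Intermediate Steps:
c(P, Z) = -2 + P + Z (c(P, Z) = -2 + (P + Z) = -2 + P + Z)
o = 5 (o = 61 - 56 = 5)
o*((c(3, 3) - 5) - 4) = 5*(((-2 + 3 + 3) - 5) - 4) = 5*((4 - 5) - 4) = 5*(-1 - 4) = 5*(-5) = -25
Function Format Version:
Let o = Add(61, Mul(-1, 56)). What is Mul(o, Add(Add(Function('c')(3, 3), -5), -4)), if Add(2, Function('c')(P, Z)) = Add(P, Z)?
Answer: -25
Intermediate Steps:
Function('c')(P, Z) = Add(-2, P, Z) (Function('c')(P, Z) = Add(-2, Add(P, Z)) = Add(-2, P, Z))
o = 5 (o = Add(61, -56) = 5)
Mul(o, Add(Add(Function('c')(3, 3), -5), -4)) = Mul(5, Add(Add(Add(-2, 3, 3), -5), -4)) = Mul(5, Add(Add(4, -5), -4)) = Mul(5, Add(-1, -4)) = Mul(5, -5) = -25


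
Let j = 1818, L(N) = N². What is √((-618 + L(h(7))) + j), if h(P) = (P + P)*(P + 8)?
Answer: 10*√453 ≈ 212.84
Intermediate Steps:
h(P) = 2*P*(8 + P) (h(P) = (2*P)*(8 + P) = 2*P*(8 + P))
√((-618 + L(h(7))) + j) = √((-618 + (2*7*(8 + 7))²) + 1818) = √((-618 + (2*7*15)²) + 1818) = √((-618 + 210²) + 1818) = √((-618 + 44100) + 1818) = √(43482 + 1818) = √45300 = 10*√453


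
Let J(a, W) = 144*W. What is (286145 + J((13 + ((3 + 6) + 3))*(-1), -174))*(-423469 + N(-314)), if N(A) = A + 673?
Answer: -110469366790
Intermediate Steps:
N(A) = 673 + A
(286145 + J((13 + ((3 + 6) + 3))*(-1), -174))*(-423469 + N(-314)) = (286145 + 144*(-174))*(-423469 + (673 - 314)) = (286145 - 25056)*(-423469 + 359) = 261089*(-423110) = -110469366790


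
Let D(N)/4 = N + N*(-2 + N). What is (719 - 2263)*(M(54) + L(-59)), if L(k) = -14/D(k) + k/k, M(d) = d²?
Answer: -3985904129/885 ≈ -4.5038e+6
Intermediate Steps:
D(N) = 4*N + 4*N*(-2 + N) (D(N) = 4*(N + N*(-2 + N)) = 4*N + 4*N*(-2 + N))
L(k) = 1 - 7/(2*k*(-1 + k)) (L(k) = -14*1/(4*k*(-1 + k)) + k/k = -7/(2*k*(-1 + k)) + 1 = 1 - 7/(2*k*(-1 + k)))
(719 - 2263)*(M(54) + L(-59)) = (719 - 2263)*(54² + (-7/2 - 59*(-1 - 59))/((-59)*(-1 - 59))) = -1544*(2916 - 1/59*(-7/2 - 59*(-60))/(-60)) = -1544*(2916 - 1/59*(-1/60)*(-7/2 + 3540)) = -1544*(2916 - 1/59*(-1/60)*7073/2) = -1544*(2916 + 7073/7080) = -1544*20652353/7080 = -3985904129/885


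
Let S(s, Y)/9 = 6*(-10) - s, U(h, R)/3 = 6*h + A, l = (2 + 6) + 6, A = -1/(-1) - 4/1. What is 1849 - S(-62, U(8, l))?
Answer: 1831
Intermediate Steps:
A = -3 (A = -1*(-1) - 4*1 = 1 - 4 = -3)
l = 14 (l = 8 + 6 = 14)
U(h, R) = -9 + 18*h (U(h, R) = 3*(6*h - 3) = 3*(-3 + 6*h) = -9 + 18*h)
S(s, Y) = -540 - 9*s (S(s, Y) = 9*(6*(-10) - s) = 9*(-60 - s) = -540 - 9*s)
1849 - S(-62, U(8, l)) = 1849 - (-540 - 9*(-62)) = 1849 - (-540 + 558) = 1849 - 1*18 = 1849 - 18 = 1831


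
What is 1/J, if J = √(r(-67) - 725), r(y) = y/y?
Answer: -I*√181/362 ≈ -0.037165*I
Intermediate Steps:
r(y) = 1
J = 2*I*√181 (J = √(1 - 725) = √(-724) = 2*I*√181 ≈ 26.907*I)
1/J = 1/(2*I*√181) = -I*√181/362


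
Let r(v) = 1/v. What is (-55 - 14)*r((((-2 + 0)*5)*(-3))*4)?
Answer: -23/40 ≈ -0.57500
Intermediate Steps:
(-55 - 14)*r((((-2 + 0)*5)*(-3))*4) = (-55 - 14)/(((((-2 + 0)*5)*(-3))*4)) = -69/((-2*5*(-3))*4) = -69/(-10*(-3)*4) = -69/(30*4) = -69/120 = -69*1/120 = -23/40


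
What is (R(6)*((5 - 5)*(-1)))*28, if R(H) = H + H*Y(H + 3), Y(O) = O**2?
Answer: 0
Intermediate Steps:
R(H) = H + H*(3 + H)**2 (R(H) = H + H*(H + 3)**2 = H + H*(3 + H)**2)
(R(6)*((5 - 5)*(-1)))*28 = ((6*(1 + (3 + 6)**2))*((5 - 5)*(-1)))*28 = ((6*(1 + 9**2))*(0*(-1)))*28 = ((6*(1 + 81))*0)*28 = ((6*82)*0)*28 = (492*0)*28 = 0*28 = 0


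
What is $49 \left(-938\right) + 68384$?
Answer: $22422$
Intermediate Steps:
$49 \left(-938\right) + 68384 = -45962 + 68384 = 22422$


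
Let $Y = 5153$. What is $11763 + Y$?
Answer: $16916$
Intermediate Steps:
$11763 + Y = 11763 + 5153 = 16916$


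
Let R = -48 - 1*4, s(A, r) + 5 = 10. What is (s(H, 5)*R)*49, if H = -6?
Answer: -12740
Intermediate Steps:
s(A, r) = 5 (s(A, r) = -5 + 10 = 5)
R = -52 (R = -48 - 4 = -52)
(s(H, 5)*R)*49 = (5*(-52))*49 = -260*49 = -12740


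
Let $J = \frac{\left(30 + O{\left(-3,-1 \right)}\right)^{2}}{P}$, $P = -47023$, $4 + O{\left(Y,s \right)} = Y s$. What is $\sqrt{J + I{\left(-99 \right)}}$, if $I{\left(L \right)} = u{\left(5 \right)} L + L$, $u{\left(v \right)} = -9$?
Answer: $\frac{5 \sqrt{70048047065}}{47023} \approx 28.142$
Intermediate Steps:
$O{\left(Y,s \right)} = -4 + Y s$
$I{\left(L \right)} = - 8 L$ ($I{\left(L \right)} = - 9 L + L = - 8 L$)
$J = - \frac{841}{47023}$ ($J = \frac{\left(30 - 1\right)^{2}}{-47023} = \left(30 + \left(-4 + 3\right)\right)^{2} \left(- \frac{1}{47023}\right) = \left(30 - 1\right)^{2} \left(- \frac{1}{47023}\right) = 29^{2} \left(- \frac{1}{47023}\right) = 841 \left(- \frac{1}{47023}\right) = - \frac{841}{47023} \approx -0.017885$)
$\sqrt{J + I{\left(-99 \right)}} = \sqrt{- \frac{841}{47023} - -792} = \sqrt{- \frac{841}{47023} + 792} = \sqrt{\frac{37241375}{47023}} = \frac{5 \sqrt{70048047065}}{47023}$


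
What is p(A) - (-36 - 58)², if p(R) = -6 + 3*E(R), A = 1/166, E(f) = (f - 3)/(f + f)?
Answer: -19175/2 ≈ -9587.5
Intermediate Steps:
E(f) = (-3 + f)/(2*f) (E(f) = (-3 + f)/((2*f)) = (-3 + f)*(1/(2*f)) = (-3 + f)/(2*f))
A = 1/166 ≈ 0.0060241
p(R) = -6 + 3*(-3 + R)/(2*R) (p(R) = -6 + 3*((-3 + R)/(2*R)) = -6 + 3*(-3 + R)/(2*R))
p(A) - (-36 - 58)² = 9*(-1 - 1*1/166)/(2*(1/166)) - (-36 - 58)² = (9/2)*166*(-1 - 1/166) - 1*(-94)² = (9/2)*166*(-167/166) - 1*8836 = -1503/2 - 8836 = -19175/2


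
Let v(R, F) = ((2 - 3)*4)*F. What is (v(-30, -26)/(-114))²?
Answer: 2704/3249 ≈ 0.83226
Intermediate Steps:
v(R, F) = -4*F (v(R, F) = (-1*4)*F = -4*F)
(v(-30, -26)/(-114))² = (-4*(-26)/(-114))² = (104*(-1/114))² = (-52/57)² = 2704/3249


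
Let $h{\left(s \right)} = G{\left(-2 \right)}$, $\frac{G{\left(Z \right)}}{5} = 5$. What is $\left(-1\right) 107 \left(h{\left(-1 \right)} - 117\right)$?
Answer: $9844$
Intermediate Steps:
$G{\left(Z \right)} = 25$ ($G{\left(Z \right)} = 5 \cdot 5 = 25$)
$h{\left(s \right)} = 25$
$\left(-1\right) 107 \left(h{\left(-1 \right)} - 117\right) = \left(-1\right) 107 \left(25 - 117\right) = \left(-107\right) \left(-92\right) = 9844$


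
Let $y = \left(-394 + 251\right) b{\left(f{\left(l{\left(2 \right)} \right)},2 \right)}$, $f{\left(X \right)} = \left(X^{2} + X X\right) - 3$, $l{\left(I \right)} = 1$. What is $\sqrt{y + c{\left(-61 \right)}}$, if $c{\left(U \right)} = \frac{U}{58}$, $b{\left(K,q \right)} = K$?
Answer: $\frac{\sqrt{477514}}{58} \approx 11.914$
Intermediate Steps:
$f{\left(X \right)} = -3 + 2 X^{2}$ ($f{\left(X \right)} = \left(X^{2} + X^{2}\right) - 3 = 2 X^{2} - 3 = -3 + 2 X^{2}$)
$c{\left(U \right)} = \frac{U}{58}$ ($c{\left(U \right)} = U \frac{1}{58} = \frac{U}{58}$)
$y = 143$ ($y = \left(-394 + 251\right) \left(-3 + 2 \cdot 1^{2}\right) = - 143 \left(-3 + 2 \cdot 1\right) = - 143 \left(-3 + 2\right) = \left(-143\right) \left(-1\right) = 143$)
$\sqrt{y + c{\left(-61 \right)}} = \sqrt{143 + \frac{1}{58} \left(-61\right)} = \sqrt{143 - \frac{61}{58}} = \sqrt{\frac{8233}{58}} = \frac{\sqrt{477514}}{58}$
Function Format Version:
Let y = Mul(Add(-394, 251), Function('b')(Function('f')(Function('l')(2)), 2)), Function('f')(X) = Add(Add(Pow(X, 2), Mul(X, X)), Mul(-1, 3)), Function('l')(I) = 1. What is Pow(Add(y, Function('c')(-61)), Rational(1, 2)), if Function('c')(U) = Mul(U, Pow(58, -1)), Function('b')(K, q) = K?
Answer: Mul(Rational(1, 58), Pow(477514, Rational(1, 2))) ≈ 11.914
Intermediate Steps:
Function('f')(X) = Add(-3, Mul(2, Pow(X, 2))) (Function('f')(X) = Add(Add(Pow(X, 2), Pow(X, 2)), -3) = Add(Mul(2, Pow(X, 2)), -3) = Add(-3, Mul(2, Pow(X, 2))))
Function('c')(U) = Mul(Rational(1, 58), U) (Function('c')(U) = Mul(U, Rational(1, 58)) = Mul(Rational(1, 58), U))
y = 143 (y = Mul(Add(-394, 251), Add(-3, Mul(2, Pow(1, 2)))) = Mul(-143, Add(-3, Mul(2, 1))) = Mul(-143, Add(-3, 2)) = Mul(-143, -1) = 143)
Pow(Add(y, Function('c')(-61)), Rational(1, 2)) = Pow(Add(143, Mul(Rational(1, 58), -61)), Rational(1, 2)) = Pow(Add(143, Rational(-61, 58)), Rational(1, 2)) = Pow(Rational(8233, 58), Rational(1, 2)) = Mul(Rational(1, 58), Pow(477514, Rational(1, 2)))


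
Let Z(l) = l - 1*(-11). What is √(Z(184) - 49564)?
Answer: I*√49369 ≈ 222.19*I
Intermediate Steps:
Z(l) = 11 + l (Z(l) = l + 11 = 11 + l)
√(Z(184) - 49564) = √((11 + 184) - 49564) = √(195 - 49564) = √(-49369) = I*√49369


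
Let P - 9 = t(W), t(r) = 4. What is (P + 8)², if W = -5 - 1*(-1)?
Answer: 441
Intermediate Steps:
W = -4 (W = -5 + 1 = -4)
P = 13 (P = 9 + 4 = 13)
(P + 8)² = (13 + 8)² = 21² = 441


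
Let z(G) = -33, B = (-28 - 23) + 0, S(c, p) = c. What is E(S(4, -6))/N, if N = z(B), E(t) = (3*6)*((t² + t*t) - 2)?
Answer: -180/11 ≈ -16.364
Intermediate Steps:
B = -51 (B = -51 + 0 = -51)
E(t) = -36 + 36*t² (E(t) = 18*((t² + t²) - 2) = 18*(2*t² - 2) = 18*(-2 + 2*t²) = -36 + 36*t²)
N = -33
E(S(4, -6))/N = (-36 + 36*4²)/(-33) = (-36 + 36*16)*(-1/33) = (-36 + 576)*(-1/33) = 540*(-1/33) = -180/11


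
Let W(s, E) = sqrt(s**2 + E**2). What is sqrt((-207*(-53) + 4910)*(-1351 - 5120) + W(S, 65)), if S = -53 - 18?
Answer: sqrt(-102765951 + sqrt(9266)) ≈ 10137.0*I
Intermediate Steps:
S = -71
W(s, E) = sqrt(E**2 + s**2)
sqrt((-207*(-53) + 4910)*(-1351 - 5120) + W(S, 65)) = sqrt((-207*(-53) + 4910)*(-1351 - 5120) + sqrt(65**2 + (-71)**2)) = sqrt((10971 + 4910)*(-6471) + sqrt(4225 + 5041)) = sqrt(15881*(-6471) + sqrt(9266)) = sqrt(-102765951 + sqrt(9266))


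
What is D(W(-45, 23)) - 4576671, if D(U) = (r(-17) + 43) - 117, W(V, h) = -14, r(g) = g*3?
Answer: -4576796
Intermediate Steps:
r(g) = 3*g
D(U) = -125 (D(U) = (3*(-17) + 43) - 117 = (-51 + 43) - 117 = -8 - 117 = -125)
D(W(-45, 23)) - 4576671 = -125 - 4576671 = -4576796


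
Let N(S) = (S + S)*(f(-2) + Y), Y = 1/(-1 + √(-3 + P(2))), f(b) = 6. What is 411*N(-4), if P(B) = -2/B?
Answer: -95352/5 + 6576*I/5 ≈ -19070.0 + 1315.2*I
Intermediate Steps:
Y = (-1 - 2*I)/5 (Y = 1/(-1 + √(-3 - 2/2)) = 1/(-1 + √(-3 - 2*½)) = 1/(-1 + √(-3 - 1)) = 1/(-1 + √(-4)) = 1/(-1 + 2*I) = (-1 - 2*I)/5 ≈ -0.2 - 0.4*I)
N(S) = 2*S*(29/5 - 2*I/5) (N(S) = (S + S)*(6 + (-⅕ - 2*I/5)) = (2*S)*(29/5 - 2*I/5) = 2*S*(29/5 - 2*I/5))
411*N(-4) = 411*((⅖)*(-4)*(29 - 2*I)) = 411*(-232/5 + 16*I/5) = -95352/5 + 6576*I/5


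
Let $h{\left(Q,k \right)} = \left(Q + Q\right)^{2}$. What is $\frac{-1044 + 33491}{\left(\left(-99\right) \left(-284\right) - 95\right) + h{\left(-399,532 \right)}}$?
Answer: $\frac{32447}{664825} \approx 0.048805$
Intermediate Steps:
$h{\left(Q,k \right)} = 4 Q^{2}$ ($h{\left(Q,k \right)} = \left(2 Q\right)^{2} = 4 Q^{2}$)
$\frac{-1044 + 33491}{\left(\left(-99\right) \left(-284\right) - 95\right) + h{\left(-399,532 \right)}} = \frac{-1044 + 33491}{\left(\left(-99\right) \left(-284\right) - 95\right) + 4 \left(-399\right)^{2}} = \frac{32447}{\left(28116 - 95\right) + 4 \cdot 159201} = \frac{32447}{28021 + 636804} = \frac{32447}{664825}$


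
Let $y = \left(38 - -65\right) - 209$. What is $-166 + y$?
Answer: $-272$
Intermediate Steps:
$y = -106$ ($y = \left(38 + 65\right) - 209 = 103 - 209 = -106$)
$-166 + y = -166 - 106 = -272$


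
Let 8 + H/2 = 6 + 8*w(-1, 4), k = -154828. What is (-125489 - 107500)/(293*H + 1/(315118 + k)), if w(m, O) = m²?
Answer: -37345806810/563579641 ≈ -66.265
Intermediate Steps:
H = 12 (H = -16 + 2*(6 + 8*(-1)²) = -16 + 2*(6 + 8*1) = -16 + 2*(6 + 8) = -16 + 2*14 = -16 + 28 = 12)
(-125489 - 107500)/(293*H + 1/(315118 + k)) = (-125489 - 107500)/(293*12 + 1/(315118 - 154828)) = -232989/(3516 + 1/160290) = -232989/563579641/160290 = -232989*160290/563579641 = -37345806810/563579641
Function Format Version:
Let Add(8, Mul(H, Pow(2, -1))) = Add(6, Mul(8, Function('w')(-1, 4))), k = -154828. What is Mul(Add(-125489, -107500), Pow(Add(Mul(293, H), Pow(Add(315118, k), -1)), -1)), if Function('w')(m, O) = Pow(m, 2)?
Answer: Rational(-37345806810, 563579641) ≈ -66.265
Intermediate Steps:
H = 12 (H = Add(-16, Mul(2, Add(6, Mul(8, Pow(-1, 2))))) = Add(-16, Mul(2, Add(6, Mul(8, 1)))) = Add(-16, Mul(2, Add(6, 8))) = Add(-16, Mul(2, 14)) = Add(-16, 28) = 12)
Mul(Add(-125489, -107500), Pow(Add(Mul(293, H), Pow(Add(315118, k), -1)), -1)) = Mul(Add(-125489, -107500), Pow(Add(Mul(293, 12), Pow(Add(315118, -154828), -1)), -1)) = Mul(-232989, Pow(Add(3516, Pow(160290, -1)), -1)) = Mul(-232989, Pow(Add(3516, Rational(1, 160290)), -1)) = Mul(-232989, Pow(Rational(563579641, 160290), -1)) = Mul(-232989, Rational(160290, 563579641)) = Rational(-37345806810, 563579641)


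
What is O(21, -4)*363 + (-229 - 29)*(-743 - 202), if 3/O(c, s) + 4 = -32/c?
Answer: 28259091/116 ≈ 2.4361e+5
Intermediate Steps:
O(c, s) = 3/(-4 - 32/c)
O(21, -4)*363 + (-229 - 29)*(-743 - 202) = -3*21/(32 + 4*21)*363 + (-229 - 29)*(-743 - 202) = -3*21/(32 + 84)*363 - 258*(-945) = -3*21/116*363 + 243810 = -3*21*1/116*363 + 243810 = -63/116*363 + 243810 = -22869/116 + 243810 = 28259091/116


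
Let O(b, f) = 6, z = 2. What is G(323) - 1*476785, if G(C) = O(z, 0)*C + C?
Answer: -474524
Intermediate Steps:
G(C) = 7*C (G(C) = 6*C + C = 7*C)
G(323) - 1*476785 = 7*323 - 1*476785 = 2261 - 476785 = -474524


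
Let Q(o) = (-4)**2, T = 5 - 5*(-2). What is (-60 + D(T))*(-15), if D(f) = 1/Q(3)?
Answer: 14385/16 ≈ 899.06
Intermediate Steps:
T = 15 (T = 5 + 10 = 15)
Q(o) = 16
D(f) = 1/16
(-60 + D(T))*(-15) = (-60 + 1/16)*(-15) = -959/16*(-15) = 14385/16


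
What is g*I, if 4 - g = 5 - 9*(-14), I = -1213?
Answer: 154051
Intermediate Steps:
g = -127 (g = 4 - (5 - 9*(-14)) = 4 - (5 + 126) = 4 - 1*131 = 4 - 131 = -127)
g*I = -127*(-1213) = 154051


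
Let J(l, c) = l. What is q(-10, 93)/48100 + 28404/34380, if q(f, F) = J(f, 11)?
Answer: 758827/918710 ≈ 0.82597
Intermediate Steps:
q(f, F) = f
q(-10, 93)/48100 + 28404/34380 = -10/48100 + 28404/34380 = -10*1/48100 + 28404*(1/34380) = -1/4810 + 789/955 = 758827/918710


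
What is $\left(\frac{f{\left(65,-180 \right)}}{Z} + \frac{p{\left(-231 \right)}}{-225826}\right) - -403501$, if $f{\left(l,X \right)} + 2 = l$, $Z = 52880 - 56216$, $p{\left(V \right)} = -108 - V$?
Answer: $\frac{50663282915695}{125559256} \approx 4.035 \cdot 10^{5}$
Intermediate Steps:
$Z = -3336$
$f{\left(l,X \right)} = -2 + l$
$\left(\frac{f{\left(65,-180 \right)}}{Z} + \frac{p{\left(-231 \right)}}{-225826}\right) - -403501 = \left(\frac{-2 + 65}{-3336} + \frac{-108 - -231}{-225826}\right) - -403501 = \left(63 \left(- \frac{1}{3336}\right) + \left(-108 + 231\right) \left(- \frac{1}{225826}\right)\right) + 403501 = \left(- \frac{21}{1112} + 123 \left(- \frac{1}{225826}\right)\right) + 403501 = \left(- \frac{21}{1112} - \frac{123}{225826}\right) + 403501 = - \frac{2439561}{125559256} + 403501 = \frac{50663282915695}{125559256}$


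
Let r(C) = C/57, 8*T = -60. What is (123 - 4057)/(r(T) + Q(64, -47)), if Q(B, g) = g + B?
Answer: -149492/641 ≈ -233.22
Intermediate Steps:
Q(B, g) = B + g
T = -15/2 (T = (⅛)*(-60) = -15/2 ≈ -7.5000)
r(C) = C/57 (r(C) = C*(1/57) = C/57)
(123 - 4057)/(r(T) + Q(64, -47)) = (123 - 4057)/((1/57)*(-15/2) + (64 - 47)) = -3934/(-5/38 + 17) = -3934/641/38 = -3934*38/641 = -149492/641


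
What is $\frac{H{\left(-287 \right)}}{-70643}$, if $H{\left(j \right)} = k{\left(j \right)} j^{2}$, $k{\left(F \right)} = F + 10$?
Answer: $\frac{556493}{1723} \approx 322.98$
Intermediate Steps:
$k{\left(F \right)} = 10 + F$
$H{\left(j \right)} = j^{2} \left(10 + j\right)$ ($H{\left(j \right)} = \left(10 + j\right) j^{2} = j^{2} \left(10 + j\right)$)
$\frac{H{\left(-287 \right)}}{-70643} = \frac{\left(-287\right)^{2} \left(10 - 287\right)}{-70643} = 82369 \left(-277\right) \left(- \frac{1}{70643}\right) = \left(-22816213\right) \left(- \frac{1}{70643}\right) = \frac{556493}{1723}$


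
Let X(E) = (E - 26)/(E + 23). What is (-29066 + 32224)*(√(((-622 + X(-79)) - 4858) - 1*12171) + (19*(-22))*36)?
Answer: -47521584 + 1579*I*√282386/2 ≈ -4.7522e+7 + 4.1954e+5*I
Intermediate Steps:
X(E) = (-26 + E)/(23 + E)
(-29066 + 32224)*(√(((-622 + X(-79)) - 4858) - 1*12171) + (19*(-22))*36) = (-29066 + 32224)*(√(((-622 + (-26 - 79)/(23 - 79)) - 4858) - 1*12171) + (19*(-22))*36) = 3158*(√(((-622 - 105/(-56)) - 4858) - 12171) - 418*36) = 3158*(√(((-622 - 1/56*(-105)) - 4858) - 12171) - 15048) = 3158*(√(((-622 + 15/8) - 4858) - 12171) - 15048) = 3158*(√((-4961/8 - 4858) - 12171) - 15048) = 3158*(√(-43825/8 - 12171) - 15048) = 3158*(√(-141193/8) - 15048) = 3158*(I*√282386/4 - 15048) = 3158*(-15048 + I*√282386/4) = -47521584 + 1579*I*√282386/2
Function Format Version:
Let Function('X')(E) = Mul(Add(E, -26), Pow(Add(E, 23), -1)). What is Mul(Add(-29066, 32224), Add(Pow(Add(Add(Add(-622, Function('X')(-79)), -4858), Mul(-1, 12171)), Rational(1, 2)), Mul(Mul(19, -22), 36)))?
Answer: Add(-47521584, Mul(Rational(1579, 2), I, Pow(282386, Rational(1, 2)))) ≈ Add(-4.7522e+7, Mul(4.1954e+5, I))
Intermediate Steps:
Function('X')(E) = Mul(Pow(Add(23, E), -1), Add(-26, E)) (Function('X')(E) = Mul(Add(-26, E), Pow(Add(23, E), -1)) = Mul(Pow(Add(23, E), -1), Add(-26, E)))
Mul(Add(-29066, 32224), Add(Pow(Add(Add(Add(-622, Function('X')(-79)), -4858), Mul(-1, 12171)), Rational(1, 2)), Mul(Mul(19, -22), 36))) = Mul(Add(-29066, 32224), Add(Pow(Add(Add(Add(-622, Mul(Pow(Add(23, -79), -1), Add(-26, -79))), -4858), Mul(-1, 12171)), Rational(1, 2)), Mul(Mul(19, -22), 36))) = Mul(3158, Add(Pow(Add(Add(Add(-622, Mul(Pow(-56, -1), -105)), -4858), -12171), Rational(1, 2)), Mul(-418, 36))) = Mul(3158, Add(Pow(Add(Add(Add(-622, Mul(Rational(-1, 56), -105)), -4858), -12171), Rational(1, 2)), -15048)) = Mul(3158, Add(Pow(Add(Add(Add(-622, Rational(15, 8)), -4858), -12171), Rational(1, 2)), -15048)) = Mul(3158, Add(Pow(Add(Add(Rational(-4961, 8), -4858), -12171), Rational(1, 2)), -15048)) = Mul(3158, Add(Pow(Add(Rational(-43825, 8), -12171), Rational(1, 2)), -15048)) = Mul(3158, Add(Pow(Rational(-141193, 8), Rational(1, 2)), -15048)) = Mul(3158, Add(Mul(Rational(1, 4), I, Pow(282386, Rational(1, 2))), -15048)) = Mul(3158, Add(-15048, Mul(Rational(1, 4), I, Pow(282386, Rational(1, 2))))) = Add(-47521584, Mul(Rational(1579, 2), I, Pow(282386, Rational(1, 2))))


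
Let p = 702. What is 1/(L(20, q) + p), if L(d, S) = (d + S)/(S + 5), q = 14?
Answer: 19/13372 ≈ 0.0014209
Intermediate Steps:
L(d, S) = (S + d)/(5 + S)
1/(L(20, q) + p) = 1/((14 + 20)/(5 + 14) + 702) = 1/(34/19 + 702) = 1/(13372/19) = 19/13372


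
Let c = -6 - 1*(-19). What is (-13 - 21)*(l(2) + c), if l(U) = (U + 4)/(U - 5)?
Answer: -374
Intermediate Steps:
l(U) = (4 + U)/(-5 + U)
c = 13 (c = -6 + 19 = 13)
(-13 - 21)*(l(2) + c) = (-13 - 21)*((4 + 2)/(-5 + 2) + 13) = -34*(6/(-3) + 13) = -34*(-⅓*6 + 13) = -34*(-2 + 13) = -34*11 = -374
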